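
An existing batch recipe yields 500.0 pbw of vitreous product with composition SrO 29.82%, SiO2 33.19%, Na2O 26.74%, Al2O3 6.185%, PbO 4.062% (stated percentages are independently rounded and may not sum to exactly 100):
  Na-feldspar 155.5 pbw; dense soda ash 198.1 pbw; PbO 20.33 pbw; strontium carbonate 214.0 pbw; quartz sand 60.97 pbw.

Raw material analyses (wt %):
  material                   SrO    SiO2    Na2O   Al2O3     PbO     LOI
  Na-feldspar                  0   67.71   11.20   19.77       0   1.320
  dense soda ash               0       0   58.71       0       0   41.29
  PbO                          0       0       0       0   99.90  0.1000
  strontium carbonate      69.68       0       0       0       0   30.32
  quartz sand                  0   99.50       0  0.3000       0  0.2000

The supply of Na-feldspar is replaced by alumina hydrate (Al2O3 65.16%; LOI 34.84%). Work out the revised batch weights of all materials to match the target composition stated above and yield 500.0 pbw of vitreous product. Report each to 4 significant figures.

All arithmetic maintains exact precision from start to finish. Intermediates are printed rounded to four significant figures across the worked steps; every reported figure is rounded only once — all derived quantities, including net glass mass, totals, ignition loss, yield, five oxide percentages, are carried starting from the weights for 500.0 pbw of glass in exact precision, as quoted within either problem or answer.
Target masses of each oxide per 500.0 pbw vitreous product:
  SrO: 29.82% × 500.0 = 149.1 pbw
  SiO2: 33.19% × 500.0 = 166.0 pbw
  Na2O: 26.74% × 500.0 = 133.7 pbw
  Al2O3: 6.185% × 500.0 = 30.92 pbw
  PbO: 4.062% × 500.0 = 20.31 pbw
Verifying the oxide balance with the batch weights as given, under the basis named above (sums match the target masses once rounding is allowed for):
  SrO: 214.0·0.6968 = 149.1 pbw (target 149.1 pbw)
  SiO2: 166.8·0.9950 = 166.0 pbw (target 166.0 pbw)
  Na2O: 227.7·0.5871 = 133.7 pbw (target 133.7 pbw)
  Al2O3: 46.69·0.6516 + 166.8·0.003000 = 30.92 pbw (target 30.92 pbw)
  PbO: 20.33·0.9990 = 20.31 pbw (target 20.31 pbw)
Mass balance on the glass: batch total minus LOI = 500.0 pbw (oxide target masses add up to 500.0 pbw; against the stated basis, 500.0 pbw — rounding explains the deltas).
Batch grand total — Σ batch = 675.5 pbw; loss to ignition Σ batch·LOI = 175.5 pbw; yield: glass divided by total = 74.02%.

Revised batch per 500.0 pbw vitreous product:
  alumina hydrate: 46.69 pbw
  dense soda ash: 227.7 pbw
  PbO: 20.33 pbw
  strontium carbonate: 214.0 pbw
  quartz sand: 166.8 pbw
Total batch = 675.5 pbw; LOI loss = 175.5 pbw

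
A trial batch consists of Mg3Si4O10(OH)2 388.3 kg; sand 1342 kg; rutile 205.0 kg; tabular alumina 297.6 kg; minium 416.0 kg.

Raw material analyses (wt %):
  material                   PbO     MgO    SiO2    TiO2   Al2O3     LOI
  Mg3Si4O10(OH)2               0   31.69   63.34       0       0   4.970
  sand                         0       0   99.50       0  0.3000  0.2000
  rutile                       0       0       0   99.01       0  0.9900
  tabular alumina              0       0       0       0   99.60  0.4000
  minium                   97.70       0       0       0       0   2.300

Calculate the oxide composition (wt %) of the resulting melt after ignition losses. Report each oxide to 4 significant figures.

Intermediates are shown, with 4-significant-digit rounding, across the worked steps. The whole derivation keeps full float precision at each step — each reported result is rounded only once — the derived quantities (LOI, the totals, net glass mass, yield, the five compositions) are carried in exact precision starting from the weights per 2614 kg of glass, as quoted within the problem or answer text.
Delivered oxide masses:
  PbO: 416.0·0.9770 = 406.4 kg
  MgO: 388.3·0.3169 = 123.1 kg
  SiO2: 388.3·0.6334 + 1342·0.9950 = 1581 kg
  TiO2: 205.0·0.9901 = 203.0 kg
  Al2O3: 1342·0.003000 + 297.6·0.9960 = 300.4 kg
LOI: 388.3·0.04970 + 1342·0.002000 + 205.0·0.009900 + 297.6·0.004000 + 416.0·0.02300 = 34.77 kg
Resulting glass, batch − LOI: 2649 − 34.77 = 2614 kg (consistent with Σ oxide mass)
wt % = 100 × oxide mass / glass mass

Glass mass = 2614 kg (batch 2649 − LOI 34.77).
Composition: PbO 15.55%, MgO 4.707%, SiO2 60.49%, TiO2 7.764%, Al2O3 11.49%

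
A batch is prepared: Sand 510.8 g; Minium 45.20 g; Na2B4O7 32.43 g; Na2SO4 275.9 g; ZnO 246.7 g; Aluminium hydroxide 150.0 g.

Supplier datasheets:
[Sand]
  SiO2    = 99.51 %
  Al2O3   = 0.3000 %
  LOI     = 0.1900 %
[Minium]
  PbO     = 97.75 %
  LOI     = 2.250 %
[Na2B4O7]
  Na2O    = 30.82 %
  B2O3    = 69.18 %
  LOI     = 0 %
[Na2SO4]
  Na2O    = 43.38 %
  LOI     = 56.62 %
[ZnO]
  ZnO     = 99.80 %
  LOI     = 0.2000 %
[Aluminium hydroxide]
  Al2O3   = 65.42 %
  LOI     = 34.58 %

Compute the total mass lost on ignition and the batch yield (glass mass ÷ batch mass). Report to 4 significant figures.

LOI loss = 210.6 g; glass = 1050 g; yield = 83.30%

Values along the way are printed (rounded to 4 significant figures) between the steps; each numeric step keeps full precision at every stage. Exactly one rounding goes into every reported number — derived quantities are recomputed at exact precision (yield, six oxide percentages, ignition loss, the totals, glass mass) using the weight values per 1050 g of glass as quoted within the problem or answer text.
Per-material ignition loss:
  Sand: 510.8 × 0.001900 = 0.9705 g
  Minium: 45.20 × 0.02250 = 1.017 g
  Na2B4O7: 32.43 × 0 = 0 g
  Na2SO4: 275.9 × 0.5662 = 156.2 g
  ZnO: 246.7 × 0.002000 = 0.4934 g
  Aluminium hydroxide: 150.0 × 0.3458 = 51.87 g
Total LOI = 210.6 g
Glass = batch − LOI = 1261 − 210.6 = 1050 g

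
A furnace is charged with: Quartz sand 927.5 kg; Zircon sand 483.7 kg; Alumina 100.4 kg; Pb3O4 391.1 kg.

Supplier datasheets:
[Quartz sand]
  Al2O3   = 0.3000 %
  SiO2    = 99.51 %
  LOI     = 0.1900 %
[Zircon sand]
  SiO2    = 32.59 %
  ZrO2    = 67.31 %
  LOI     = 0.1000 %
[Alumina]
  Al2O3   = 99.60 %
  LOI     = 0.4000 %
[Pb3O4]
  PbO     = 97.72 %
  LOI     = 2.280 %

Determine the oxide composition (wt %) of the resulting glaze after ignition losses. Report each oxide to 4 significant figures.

The working math holds exact precision in all steps; working values appear, rounded to four significant figures, as written. Each reported figure takes a single rounding. Derived quantities, which include LOI, yield, the totals, the four compositions, glass mass, are rebuilt in exact precision, precisely as stated by problem or answer, starting from the weights at 1891 kg of glass.
Mass of each oxide from the mix:
  Al2O3: 927.5·0.003000 + 100.4·0.9960 = 102.8 kg
  SiO2: 927.5·0.9951 + 483.7·0.3259 = 1081 kg
  ZrO2: 483.7·0.6731 = 325.6 kg
  PbO: 391.1·0.9772 = 382.2 kg
LOI: 927.5·0.001900 + 483.7·0.001000 + 100.4·0.004000 + 391.1·0.02280 = 11.56 kg
The glass mass, total less LOI, = 1903 − 11.56 = 1891 kg (matching Σ of the oxides)
oxide / glass × 100 gives the wt %

Glass mass = 1891 kg (batch 1903 − LOI 11.56).
Composition: Al2O3 5.435%, SiO2 57.14%, ZrO2 17.22%, PbO 20.21%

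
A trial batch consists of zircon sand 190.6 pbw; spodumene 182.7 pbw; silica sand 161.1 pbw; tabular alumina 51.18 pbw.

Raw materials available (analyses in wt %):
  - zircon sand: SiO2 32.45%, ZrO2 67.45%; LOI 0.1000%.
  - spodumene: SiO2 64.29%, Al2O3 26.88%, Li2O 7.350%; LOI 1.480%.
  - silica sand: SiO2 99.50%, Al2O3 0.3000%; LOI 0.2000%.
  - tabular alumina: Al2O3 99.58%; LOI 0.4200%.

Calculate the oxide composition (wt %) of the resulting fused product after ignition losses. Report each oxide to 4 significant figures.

The intermediate values are displayed (rounded to four significant digits) when written out — each numeric step holds full precision in every operation; exactly one rounding goes into every reported figure. All derived quantities are computed from the batch weights on 582.1 pbw of glass in full float precision (ignition loss, the four compositions, net glass mass, totals, the yield), as quoted within the problem or the answer.
Oxide-by-oxide delivered mass:
  SiO2: 190.6·0.3245 + 182.7·0.6429 + 161.1·0.9950 = 339.6 pbw
  ZrO2: 190.6·0.6745 = 128.6 pbw
  Al2O3: 182.7·0.2688 + 161.1·0.003000 + 51.18·0.9958 = 100.6 pbw
  Li2O: 182.7·0.07350 = 13.43 pbw
LOI: 190.6·0.001000 + 182.7·0.01480 + 161.1·0.002000 + 51.18·0.004200 = 3.432 pbw
Resulting glass, batch − LOI: 585.6 − 3.432 = 582.1 pbw (matching Σ of the oxides)
wt % = 100 × oxide mass / glass mass

Glass mass = 582.1 pbw (batch 585.6 − LOI 3.432).
Composition: SiO2 58.34%, ZrO2 22.08%, Al2O3 17.27%, Li2O 2.307%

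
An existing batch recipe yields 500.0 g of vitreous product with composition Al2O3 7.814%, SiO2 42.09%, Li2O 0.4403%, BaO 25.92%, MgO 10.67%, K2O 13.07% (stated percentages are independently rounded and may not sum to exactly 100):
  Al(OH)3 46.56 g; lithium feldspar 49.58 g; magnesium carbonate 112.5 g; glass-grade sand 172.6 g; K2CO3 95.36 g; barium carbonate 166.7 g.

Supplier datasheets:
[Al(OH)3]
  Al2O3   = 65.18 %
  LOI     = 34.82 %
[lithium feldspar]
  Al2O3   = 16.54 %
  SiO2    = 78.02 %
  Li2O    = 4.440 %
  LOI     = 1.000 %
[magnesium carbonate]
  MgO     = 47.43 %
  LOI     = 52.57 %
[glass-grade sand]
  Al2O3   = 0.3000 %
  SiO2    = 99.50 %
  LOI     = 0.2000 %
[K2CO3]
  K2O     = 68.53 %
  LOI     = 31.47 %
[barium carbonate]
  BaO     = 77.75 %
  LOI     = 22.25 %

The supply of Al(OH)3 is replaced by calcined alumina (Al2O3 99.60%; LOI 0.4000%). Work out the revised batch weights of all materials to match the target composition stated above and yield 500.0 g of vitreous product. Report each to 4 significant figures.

Values along the way are displayed (rounded to four significant figures) on the page; every computation runs at full precision all the way through — each reported figure includes exactly one rounding. All derived quantities are recomputed in full precision (glass mass, totals, the yield, six oxide percentages, LOI) from the batch weights on 500.0 g of glass, as they appear in the question or the answer.
Oxide mass targets, per 500.0 g vitreous product:
  Al2O3: 7.814% × 500.0 = 39.07 g
  SiO2: 42.09% × 500.0 = 210.4 g
  Li2O: 0.4403% × 500.0 = 2.202 g
  BaO: 25.92% × 500.0 = 129.6 g
  MgO: 10.67% × 500.0 = 53.35 g
  K2O: 13.07% × 500.0 = 65.35 g
Verifying the oxide balance working from each reported weight, per the basis as stated (sum by sum, the targets are met inside rounding margins):
  Al2O3: 30.47·0.9960 + 49.58·0.1654 + 172.6·0.003000 = 39.07 g (target 39.07 g)
  SiO2: 49.58·0.7802 + 172.6·0.9950 = 210.4 g (target 210.4 g)
  Li2O: 49.58·0.04440 = 2.201 g (target 2.202 g)
  BaO: 166.7·0.7775 = 129.6 g (target 129.6 g)
  MgO: 112.5·0.4743 = 53.36 g (target 53.35 g)
  K2O: 95.36·0.6853 = 65.35 g (target 65.35 g)
Glass mass check: batch Σ − ignition loss = 500.0 g (oxide target masses add up to 500.0 g; against the stated basis, 500.0 g — differing by rounding only).
Summing the batch: Σ batch = 627.2 g; LOI loss = Σ batch·LOI = 127.2 g; yield = glass ÷ total batch = 79.72%.

Revised batch per 500.0 g vitreous product:
  calcined alumina: 30.47 g
  lithium feldspar: 49.58 g
  magnesium carbonate: 112.5 g
  glass-grade sand: 172.6 g
  K2CO3: 95.36 g
  barium carbonate: 166.7 g
Total batch = 627.2 g; LOI loss = 127.2 g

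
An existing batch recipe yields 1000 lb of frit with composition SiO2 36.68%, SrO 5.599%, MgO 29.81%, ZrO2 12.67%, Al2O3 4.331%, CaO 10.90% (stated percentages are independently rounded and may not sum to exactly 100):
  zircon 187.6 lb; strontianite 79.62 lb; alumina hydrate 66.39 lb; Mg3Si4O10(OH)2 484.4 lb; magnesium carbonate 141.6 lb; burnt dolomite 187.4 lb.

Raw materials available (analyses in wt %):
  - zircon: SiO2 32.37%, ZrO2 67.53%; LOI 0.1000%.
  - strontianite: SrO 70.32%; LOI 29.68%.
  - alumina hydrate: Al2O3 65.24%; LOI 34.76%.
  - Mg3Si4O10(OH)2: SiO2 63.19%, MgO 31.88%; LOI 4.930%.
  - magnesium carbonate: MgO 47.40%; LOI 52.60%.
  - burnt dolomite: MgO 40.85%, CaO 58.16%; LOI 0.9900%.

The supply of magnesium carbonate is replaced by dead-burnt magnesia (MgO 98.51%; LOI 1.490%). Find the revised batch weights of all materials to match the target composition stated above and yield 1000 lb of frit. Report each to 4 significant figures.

Revised batch per 1000 lb frit:
  zircon: 187.6 lb
  strontianite: 79.62 lb
  alumina hydrate: 66.39 lb
  Mg3Si4O10(OH)2: 484.4 lb
  dead-burnt magnesia: 68.14 lb
  burnt dolomite: 187.4 lb
Total batch = 1074 lb; LOI loss = 73.65 lb

Mid-chain values are displayed with 4-significant-digit rounding on the page; the working math runs at exact precision through every step — every reported figure carries a single rounding. Derived quantities (ignition loss, glass mass, the yield, totals, six oxide percentages) are carried at full float precision using the weight values at 1000 lb of glass as they appear in the problem or answer text.
Per-oxide target masses for 1000 lb frit:
  SiO2: 36.68% × 1000 = 366.8 lb
  SrO: 5.599% × 1000 = 55.99 lb
  MgO: 29.81% × 1000 = 298.1 lb
  ZrO2: 12.67% × 1000 = 126.7 lb
  Al2O3: 4.331% × 1000 = 43.31 lb
  CaO: 10.90% × 1000 = 109.0 lb
Balance tally, oxide-wise, using the reported weights, relative to the basis at hand (target by target, the sums agree given rounding of the digits):
  SiO2: 187.6·0.3237 + 484.4·0.6319 = 366.8 lb (target 366.8 lb)
  SrO: 79.62·0.7032 = 55.99 lb (target 55.99 lb)
  MgO: 484.4·0.3188 + 68.14·0.9851 + 187.4·0.4085 = 298.1 lb (target 298.1 lb)
  ZrO2: 187.6·0.6753 = 126.7 lb (target 126.7 lb)
  Al2O3: 66.39·0.6524 = 43.31 lb (target 43.31 lb)
  CaO: 187.4·0.5816 = 109.0 lb (target 109.0 lb)
Glass-mass bookkeeping: net batch after ignition = 999.9 lb (the targets, summed, come to 999.9 lb; with the basis standing at 1000 lb — gaps are rounding artifacts).
Batch grand total — Σ batch = 1074 lb; LOI removed, Σ of batch·LOI: 73.65 lb; glass ÷ batch gives a yield of 93.14%.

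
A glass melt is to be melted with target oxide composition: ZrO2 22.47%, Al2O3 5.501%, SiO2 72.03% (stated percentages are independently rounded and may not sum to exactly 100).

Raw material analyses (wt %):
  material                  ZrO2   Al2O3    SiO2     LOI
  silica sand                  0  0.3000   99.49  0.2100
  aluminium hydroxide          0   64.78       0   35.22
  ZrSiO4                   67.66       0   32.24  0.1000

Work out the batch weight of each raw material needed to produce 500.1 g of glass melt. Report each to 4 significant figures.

All arithmetic maintains exact precision from first step to last — intermediates are printed (rounded to four significant figures) alongside each step; exactly one rounding is applied to each reported number — all derived quantities (yield, three oxide percentages, LOI, glass mass, totals) are computed starting from the weights at 500.1 g of glass in full float precision, exactly as printed in the problem or answer text.
The oxide mass targets at 500.1 g glass melt:
  ZrO2: 22.47% × 500.1 = 112.4 g
  Al2O3: 5.501% × 500.1 = 27.51 g
  SiO2: 72.03% × 500.1 = 360.2 g
A balance pass over the oxides, working from each reported weight, on the stated basis (sum by sum, the targets are met inside rounding margins):
  ZrO2: 166.1·0.6766 = 112.4 g (target 112.4 g)
  Al2O3: 308.2·0.003000 + 41.04·0.6478 = 27.51 g (target 27.51 g)
  SiO2: 308.2·0.9949 + 166.1·0.3224 = 360.2 g (target 360.2 g)
Consistency of the glass mass: batch total minus LOI = 500.1 g (oxide target masses add up to 500.1 g; stated basis 500.1 g — rounding explains the deltas).
Summing the batch: Σ batch = 515.3 g; LOI loss = Σ batch·LOI = 15.27 g; yield, glass over the total, = 97.04%.

Batch per 500.1 g glass melt:
  silica sand: 308.2 g
  aluminium hydroxide: 41.04 g
  ZrSiO4: 166.1 g
Total batch = 515.3 g; LOI loss = 15.27 g; yield = 97.04%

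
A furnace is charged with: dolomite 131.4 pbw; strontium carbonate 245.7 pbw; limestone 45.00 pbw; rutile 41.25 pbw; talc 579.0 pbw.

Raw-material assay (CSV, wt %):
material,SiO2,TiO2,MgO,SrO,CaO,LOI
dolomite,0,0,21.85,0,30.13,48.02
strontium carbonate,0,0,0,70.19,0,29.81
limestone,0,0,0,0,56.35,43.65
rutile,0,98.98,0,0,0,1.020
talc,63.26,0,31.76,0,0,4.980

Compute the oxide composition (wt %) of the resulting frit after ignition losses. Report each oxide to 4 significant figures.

Glass mass = 857.1 pbw (batch 1042 − LOI 185.2).
Composition: SiO2 42.73%, TiO2 4.764%, MgO 24.80%, SrO 20.12%, CaO 7.578%

Values along the way are printed (rounded to 4 significant digits) across the worked steps; every computation runs at exact precision from first step to last. Each reported figure takes just one rounding — all derived quantities (yield, the totals, the five compositions, ignition loss, net glass mass) are computed in full precision starting from the weights for 857.1 pbw of glass as quoted within the problem or the answer.
Delivered oxide masses:
  SiO2: 579.0·0.6326 = 366.3 pbw
  TiO2: 41.25·0.9898 = 40.83 pbw
  MgO: 131.4·0.2185 + 579.0·0.3176 = 212.6 pbw
  SrO: 245.7·0.7019 = 172.5 pbw
  CaO: 131.4·0.3013 + 45.00·0.5635 = 64.95 pbw
LOI: 131.4·0.4802 + 245.7·0.2981 + 45.00·0.4365 + 41.25·0.01020 + 579.0·0.04980 = 185.2 pbw
batch − LOI leaves glass = 1042 − 185.2 = 857.1 pbw (= Σ oxide masses)
wt %: oxide over glass, times 100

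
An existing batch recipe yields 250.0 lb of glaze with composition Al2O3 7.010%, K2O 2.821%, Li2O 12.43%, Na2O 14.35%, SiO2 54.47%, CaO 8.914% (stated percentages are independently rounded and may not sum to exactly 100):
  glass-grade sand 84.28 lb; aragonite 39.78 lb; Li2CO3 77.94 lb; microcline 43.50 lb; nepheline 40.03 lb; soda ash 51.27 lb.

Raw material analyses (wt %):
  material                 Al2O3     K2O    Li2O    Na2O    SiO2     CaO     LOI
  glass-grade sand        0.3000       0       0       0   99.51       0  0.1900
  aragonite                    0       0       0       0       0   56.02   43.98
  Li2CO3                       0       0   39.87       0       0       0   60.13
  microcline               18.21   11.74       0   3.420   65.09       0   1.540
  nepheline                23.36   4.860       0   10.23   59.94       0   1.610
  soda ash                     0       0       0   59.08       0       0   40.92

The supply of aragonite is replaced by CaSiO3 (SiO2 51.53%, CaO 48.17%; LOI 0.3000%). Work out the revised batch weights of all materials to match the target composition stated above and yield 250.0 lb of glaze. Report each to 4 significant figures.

In-progress results are printed (rounded to 4 significant digits) across the worked steps — all arithmetic maintains full float precision at every stage. Each reported value is rounded exactly once; derived quantities, which include six oxide percentages, yield, ignition loss, net glass mass, the totals, are computed at full precision, as given in the question or the answer, starting from the weights at 250.0 lb of glass.
The oxide mass targets at 250.0 lb glaze:
  Al2O3: 7.010% × 250.0 = 17.52 lb
  K2O: 2.821% × 250.0 = 7.052 lb
  Li2O: 12.43% × 250.0 = 31.08 lb
  Na2O: 14.35% × 250.0 = 35.88 lb
  SiO2: 54.47% × 250.0 = 136.2 lb
  CaO: 8.914% × 250.0 = 22.28 lb
A balance pass over the oxides, with the batch weights as given, on the stated basis (each sum matches its target mass within answer rounding):
  Al2O3: 60.17·0.003000 + 43.31·0.1821 + 40.48·0.2336 = 17.52 lb (target 17.52 lb)
  K2O: 43.31·0.1174 + 40.48·0.04860 = 7.052 lb (target 7.052 lb)
  Li2O: 77.94·0.3987 = 31.07 lb (target 31.08 lb)
  Na2O: 43.31·0.03420 + 40.48·0.1023 + 51.21·0.5908 = 35.88 lb (target 35.88 lb)
  SiO2: 60.17·0.9951 + 46.26·0.5153 + 43.31·0.6509 + 40.48·0.5994 = 136.2 lb (target 136.2 lb)
  CaO: 46.26·0.4817 = 22.28 lb (target 22.28 lb)
Auditing the glass mass value: total batch − LOI = 250.0 lb (the targets, summed, come to 250.0 lb; basis as stated: 250.0 lb — a pure rounding effect).
Batch total: Σ batch = 319.4 lb; Σ batch·LOI gives LOI loss = 69.39 lb; the yield ratio, glass ÷ batch: 78.27%.

Revised batch per 250.0 lb glaze:
  glass-grade sand: 60.17 lb
  CaSiO3: 46.26 lb
  Li2CO3: 77.94 lb
  microcline: 43.31 lb
  nepheline: 40.48 lb
  soda ash: 51.21 lb
Total batch = 319.4 lb; LOI loss = 69.39 lb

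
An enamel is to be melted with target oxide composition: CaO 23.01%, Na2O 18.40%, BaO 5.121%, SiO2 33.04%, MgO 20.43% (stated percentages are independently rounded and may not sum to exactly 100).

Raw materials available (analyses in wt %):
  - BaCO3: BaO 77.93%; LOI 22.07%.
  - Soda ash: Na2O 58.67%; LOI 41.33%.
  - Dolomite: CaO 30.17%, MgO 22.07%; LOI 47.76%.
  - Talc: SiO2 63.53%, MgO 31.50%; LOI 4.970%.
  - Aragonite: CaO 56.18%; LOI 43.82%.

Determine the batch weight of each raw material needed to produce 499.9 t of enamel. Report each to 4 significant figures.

All internal work holds full float precision end to end. Values along the way are displayed rounded to 4 significant digits; every reported number is rounded a single time; all derived quantities are recomputed starting from the weights on 499.9 t of glass in full float precision (net glass mass, five oxide percentages, LOI, totals, the yield), as written in question or answer.
Per-oxide target masses for 499.9 t enamel:
  CaO: 23.01% × 499.9 = 115.0 t
  Na2O: 18.40% × 499.9 = 91.98 t
  BaO: 5.121% × 499.9 = 25.60 t
  SiO2: 33.04% × 499.9 = 165.2 t
  MgO: 20.43% × 499.9 = 102.1 t
A balance pass over the oxides, applying the batch weights above, under the basis named above (summed amounts equal target values given rounding of the digits):
  CaO: 91.69·0.3017 + 155.5·0.5618 = 115.0 t (target 115.0 t)
  Na2O: 156.8·0.5867 = 91.99 t (target 91.98 t)
  BaO: 32.85·0.7793 = 25.60 t (target 25.60 t)
  SiO2: 260.0·0.6353 = 165.2 t (target 165.2 t)
  MgO: 91.69·0.2207 + 260.0·0.3150 = 102.1 t (target 102.1 t)
Glass-mass sanity pass: Σ batch − LOI loss = 499.9 t (per-oxide target masses sum to 499.9 t; with the basis standing at 499.9 t — a pure rounding effect).
Total batch = Σ batch = 696.8 t; LOI removed, Σ of batch·LOI: 196.9 t; yield, glass over the total, = 71.74%.

Batch per 499.9 t enamel:
  BaCO3: 32.85 t
  Soda ash: 156.8 t
  Dolomite: 91.69 t
  Talc: 260.0 t
  Aragonite: 155.5 t
Total batch = 696.8 t; LOI loss = 196.9 t; yield = 71.74%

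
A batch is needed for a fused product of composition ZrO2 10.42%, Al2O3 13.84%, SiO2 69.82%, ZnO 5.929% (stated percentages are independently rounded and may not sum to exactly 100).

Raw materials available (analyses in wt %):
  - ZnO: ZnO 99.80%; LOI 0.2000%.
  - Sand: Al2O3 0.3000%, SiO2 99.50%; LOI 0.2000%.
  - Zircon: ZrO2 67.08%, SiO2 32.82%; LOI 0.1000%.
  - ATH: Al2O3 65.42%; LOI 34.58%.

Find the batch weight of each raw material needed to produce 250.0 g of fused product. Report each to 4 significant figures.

Batch per 250.0 g fused product:
  ZnO: 14.85 g
  Sand: 162.6 g
  Zircon: 38.83 g
  ATH: 52.14 g
Total batch = 268.4 g; LOI loss = 18.42 g; yield = 93.14%

Working values are printed, rounded to 4 significant digits, alongside each step; the whole derivation keeps full precision end to end — each reported number is rounded just once. The derived quantities, which include four oxide percentages, ignition loss, glass mass, yield, totals, are rebuilt at full float precision, precisely as stated by the problem or the answer, using the weight values on 250.0 g of glass.
The oxide mass targets at 250.0 g fused product:
  ZrO2: 10.42% × 250.0 = 26.05 g
  Al2O3: 13.84% × 250.0 = 34.60 g
  SiO2: 69.82% × 250.0 = 174.6 g
  ZnO: 5.929% × 250.0 = 14.82 g
A balance pass over the oxides, using the reported weights, against the basis in use (sum by sum, the targets are met up to rounding of the answer):
  ZrO2: 38.83·0.6708 = 26.05 g (target 26.05 g)
  Al2O3: 162.6·0.003000 + 52.14·0.6542 = 34.60 g (target 34.60 g)
  SiO2: 162.6·0.9950 + 38.83·0.3282 = 174.5 g (target 174.6 g)
  ZnO: 14.85·0.9980 = 14.82 g (target 14.82 g)
Glass-mass sanity pass: batch Σ − ignition loss = 250.0 g (the targets, summed, come to 250.0 g; the stated basis being 250.0 g — any gap is answer rounding).
Total batch = Σ batch = 268.4 g; the LOI term Σ batch·LOI equals 18.42 g; yield, glass over the total, = 93.14%.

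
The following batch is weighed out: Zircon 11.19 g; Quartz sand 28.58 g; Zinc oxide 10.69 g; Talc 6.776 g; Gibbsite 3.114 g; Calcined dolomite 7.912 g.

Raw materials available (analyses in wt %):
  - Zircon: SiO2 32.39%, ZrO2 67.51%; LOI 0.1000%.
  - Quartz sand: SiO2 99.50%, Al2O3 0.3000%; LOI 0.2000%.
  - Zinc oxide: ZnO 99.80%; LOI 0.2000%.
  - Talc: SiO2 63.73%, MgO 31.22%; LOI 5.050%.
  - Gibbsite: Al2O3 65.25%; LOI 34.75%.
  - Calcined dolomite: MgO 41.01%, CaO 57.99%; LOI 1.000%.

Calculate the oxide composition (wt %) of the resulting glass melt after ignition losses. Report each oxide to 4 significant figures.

Glass mass = 66.67 g (batch 68.26 − LOI 1.593).
Composition: SiO2 54.57%, Al2O3 3.176%, ZnO 16.00%, ZrO2 11.33%, MgO 8.040%, CaO 6.882%

Working values are displayed rounded to 4 significant digits; all arithmetic carries exact precision through every step; each reported result is rounded only once — the derived quantities (glass mass, the yield, six oxide percentages, LOI, totals) are computed using the weight values on 66.67 g of glass in exact precision, as quoted within the problem or the answer.
Per-oxide mass from batch:
  SiO2: 11.19·0.3239 + 28.58·0.9950 + 6.776·0.6373 = 36.38 g
  Al2O3: 28.58·0.003000 + 3.114·0.6525 = 2.118 g
  ZnO: 10.69·0.9980 = 10.67 g
  ZrO2: 11.19·0.6751 = 7.554 g
  MgO: 6.776·0.3122 + 7.912·0.4101 = 5.360 g
  CaO: 7.912·0.5799 = 4.588 g
LOI: 11.19·0.001000 + 28.58·0.002000 + 10.69·0.002000 + 6.776·0.05050 + 3.114·0.3475 + 7.912·0.01000 = 1.593 g
Resulting glass, batch − LOI: 68.26 − 1.593 = 66.67 g (= the summed oxide contributions)
wt % = oxide mass / glass mass × 100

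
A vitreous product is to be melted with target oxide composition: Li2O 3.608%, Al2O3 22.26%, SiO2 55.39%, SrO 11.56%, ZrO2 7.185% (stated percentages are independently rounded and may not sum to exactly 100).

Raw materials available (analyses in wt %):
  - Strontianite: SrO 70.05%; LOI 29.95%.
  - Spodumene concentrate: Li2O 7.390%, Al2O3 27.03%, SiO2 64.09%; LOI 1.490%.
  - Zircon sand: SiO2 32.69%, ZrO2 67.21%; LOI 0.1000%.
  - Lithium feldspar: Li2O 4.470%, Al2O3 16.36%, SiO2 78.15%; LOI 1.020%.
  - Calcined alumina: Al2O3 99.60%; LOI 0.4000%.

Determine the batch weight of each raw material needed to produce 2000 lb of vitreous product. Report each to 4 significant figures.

Values along the way appear rounded to 4 significant figures in the printout; the working math keeps full precision throughout — every reported result sees exactly one rounding; the derived quantities (net glass mass, the totals, ignition loss, yield, five oxide percentages) are re-derived at full precision from the batch weights at 2000 lb of glass exactly as shown in the problem or the answer.
Target oxide masses per 2000 lb vitreous product:
  Li2O: 3.608% × 2000 = 72.16 lb
  Al2O3: 22.26% × 2000 = 445.2 lb
  SiO2: 55.39% × 2000 = 1108 lb
  SrO: 11.56% × 2000 = 231.2 lb
  ZrO2: 7.185% × 2000 = 143.7 lb
Oxide-by-oxide audit with the batch weights as given, versus the basis set out (sums match the target masses inside rounding margins):
  Li2O: 343.5·0.07390 + 1046·0.04470 = 72.14 lb (target 72.16 lb)
  Al2O3: 343.5·0.2703 + 1046·0.1636 + 181.9·0.9960 = 445.1 lb (target 445.2 lb)
  SiO2: 343.5·0.6409 + 213.8·0.3269 + 1046·0.7815 = 1107 lb (target 1108 lb)
  SrO: 330.0·0.7005 = 231.2 lb (target 231.2 lb)
  ZrO2: 213.8·0.6721 = 143.7 lb (target 143.7 lb)
The glass-mass cross-check: total batch − LOI = 2000 lb (oxide target masses add up to 2000 lb; the stated basis being 2000 lb — a pure rounding effect).
Summing the batch: Σ batch = 2115 lb; the LOI term Σ batch·LOI equals 115.6 lb; glass ÷ batch gives a yield of 94.54%.

Batch per 2000 lb vitreous product:
  Strontianite: 330.0 lb
  Spodumene concentrate: 343.5 lb
  Zircon sand: 213.8 lb
  Lithium feldspar: 1046 lb
  Calcined alumina: 181.9 lb
Total batch = 2115 lb; LOI loss = 115.6 lb; yield = 94.54%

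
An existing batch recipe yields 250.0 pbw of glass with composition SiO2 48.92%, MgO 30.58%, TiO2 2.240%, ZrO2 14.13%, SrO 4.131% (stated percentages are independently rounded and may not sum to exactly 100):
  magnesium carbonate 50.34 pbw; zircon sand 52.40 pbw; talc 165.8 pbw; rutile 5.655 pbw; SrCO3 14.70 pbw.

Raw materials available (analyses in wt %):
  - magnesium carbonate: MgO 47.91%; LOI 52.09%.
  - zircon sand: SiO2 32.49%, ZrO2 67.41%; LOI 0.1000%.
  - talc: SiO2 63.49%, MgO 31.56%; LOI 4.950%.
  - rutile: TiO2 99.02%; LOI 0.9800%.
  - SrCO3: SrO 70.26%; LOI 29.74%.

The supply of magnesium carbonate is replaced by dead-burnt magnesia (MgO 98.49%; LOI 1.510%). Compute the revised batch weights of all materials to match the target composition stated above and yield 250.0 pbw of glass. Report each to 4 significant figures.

Revised batch per 250.0 pbw glass:
  dead-burnt magnesia: 24.49 pbw
  zircon sand: 52.40 pbw
  talc: 165.8 pbw
  rutile: 5.655 pbw
  SrCO3: 14.70 pbw
Total batch = 263.0 pbw; LOI loss = 13.06 pbw

In-progress results appear rounded to 4 significant figures; all internal work runs at full precision through the solve — every reported result is rounded once only — all derived quantities (the five compositions, the yield, net glass mass, LOI, totals) are re-derived in exact precision from the batch weights per 250.0 pbw of glass, exactly as printed in question or answer.
Target oxide masses per 250.0 pbw glass:
  SiO2: 48.92% × 250.0 = 122.3 pbw
  MgO: 30.58% × 250.0 = 76.45 pbw
  TiO2: 2.240% × 250.0 = 5.600 pbw
  ZrO2: 14.13% × 250.0 = 35.33 pbw
  SrO: 4.131% × 250.0 = 10.33 pbw
Per-oxide balance check on the weights just shown, under the basis named above (sums match the target masses inside rounding margins):
  SiO2: 52.40·0.3249 + 165.8·0.6349 = 122.3 pbw (target 122.3 pbw)
  MgO: 24.49·0.9849 + 165.8·0.3156 = 76.45 pbw (target 76.45 pbw)
  TiO2: 5.655·0.9902 = 5.600 pbw (target 5.600 pbw)
  ZrO2: 52.40·0.6741 = 35.32 pbw (target 35.33 pbw)
  SrO: 14.70·0.7026 = 10.33 pbw (target 10.33 pbw)
Glass-mass bookkeeping: batch Σ − ignition loss = 250.0 pbw (summing oxide targets gives 250.0 pbw; with the basis standing at 250.0 pbw — gaps are rounding artifacts).
Adding the batch up: Σ batch = 263.0 pbw; LOI removed, Σ of batch·LOI: 13.06 pbw; as yield: glass ÷ batch → 95.04%.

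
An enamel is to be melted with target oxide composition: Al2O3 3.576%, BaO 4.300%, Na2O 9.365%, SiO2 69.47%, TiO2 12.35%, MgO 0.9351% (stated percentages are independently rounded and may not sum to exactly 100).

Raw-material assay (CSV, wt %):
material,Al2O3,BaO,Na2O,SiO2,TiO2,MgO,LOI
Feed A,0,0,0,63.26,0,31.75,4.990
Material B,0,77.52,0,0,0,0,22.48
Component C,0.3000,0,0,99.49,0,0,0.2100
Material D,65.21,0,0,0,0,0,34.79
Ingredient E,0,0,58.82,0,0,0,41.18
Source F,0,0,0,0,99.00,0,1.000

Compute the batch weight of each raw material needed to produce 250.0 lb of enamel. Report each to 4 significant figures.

Batch per 250.0 lb enamel:
  Feed A: 7.363 lb
  Material B: 13.87 lb
  Component C: 169.9 lb
  Material D: 12.93 lb
  Ingredient E: 39.80 lb
  Source F: 31.19 lb
Total batch = 275.1 lb; LOI loss = 25.04 lb; yield = 90.90%

Intermediates are displayed rounded to 4 significant figures across the worked steps; full precision is maintained from first step to last. Exactly one rounding lands on each reported value; all derived quantities are rebuilt in exact precision (the totals, yield, ignition loss, net glass mass, the six compositions) starting from the weights for 250.0 lb of glass precisely as stated by question or answer.
Target oxide masses per 250.0 lb enamel:
  Al2O3: 3.576% × 250.0 = 8.940 lb
  BaO: 4.300% × 250.0 = 10.75 lb
  Na2O: 9.365% × 250.0 = 23.41 lb
  SiO2: 69.47% × 250.0 = 173.7 lb
  TiO2: 12.35% × 250.0 = 30.88 lb
  MgO: 0.9351% × 250.0 = 2.338 lb
Per-oxide balance check applying the batch weights above, versus the basis set out (target by target, the sums agree up to rounding of the answer):
  Al2O3: 169.9·0.003000 + 12.93·0.6521 = 8.941 lb (target 8.940 lb)
  BaO: 13.87·0.7752 = 10.75 lb (target 10.75 lb)
  Na2O: 39.80·0.5882 = 23.41 lb (target 23.41 lb)
  SiO2: 7.363·0.6326 + 169.9·0.9949 = 173.7 lb (target 173.7 lb)
  TiO2: 31.19·0.9900 = 30.88 lb (target 30.88 lb)
  MgO: 7.363·0.3175 = 2.338 lb (target 2.338 lb)
Auditing the glass mass value: net batch after ignition = 250.0 lb (oxide target masses add up to 250.0 lb; against the stated basis, 250.0 lb — gaps are rounding artifacts).
Total batch = Σ batch = 275.1 lb; LOI loss = Σ batch·LOI = 25.04 lb; yield = glass ÷ total batch = 90.90%.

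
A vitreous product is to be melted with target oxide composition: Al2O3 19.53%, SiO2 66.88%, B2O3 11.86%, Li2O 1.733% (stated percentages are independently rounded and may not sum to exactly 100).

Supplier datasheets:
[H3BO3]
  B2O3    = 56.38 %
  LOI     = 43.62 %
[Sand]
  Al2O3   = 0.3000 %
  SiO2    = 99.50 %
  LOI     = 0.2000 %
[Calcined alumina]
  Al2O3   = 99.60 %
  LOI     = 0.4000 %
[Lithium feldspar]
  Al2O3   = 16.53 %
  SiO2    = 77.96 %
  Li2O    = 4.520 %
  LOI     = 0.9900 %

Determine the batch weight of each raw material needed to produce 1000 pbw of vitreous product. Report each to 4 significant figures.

The intermediate values appear, rounded to 4 significant digits, when written out. Each numeric step holds full float precision from first step to last — exactly one rounding goes into every reported value; all derived quantities (net glass mass, LOI, the yield, the totals, four oxide percentages) are re-derived in full precision using the weight values on 1000 pbw of glass, as written in either problem or answer.
Per-oxide target masses for 1000 pbw vitreous product:
  Al2O3: 19.53% × 1000 = 195.3 pbw
  SiO2: 66.88% × 1000 = 668.8 pbw
  B2O3: 11.86% × 1000 = 118.6 pbw
  Li2O: 1.733% × 1000 = 17.33 pbw
Balance tally, oxide-wise, with the batch weights as given, versus the basis set out (oxide sums agree with the targets given rounding of the digits):
  Al2O3: 371.8·0.003000 + 131.3·0.9960 + 383.4·0.1653 = 195.3 pbw (target 195.3 pbw)
  SiO2: 371.8·0.9950 + 383.4·0.7796 = 668.8 pbw (target 668.8 pbw)
  B2O3: 210.4·0.5638 = 118.6 pbw (target 118.6 pbw)
  Li2O: 383.4·0.04520 = 17.33 pbw (target 17.33 pbw)
Glass mass check: total batch − LOI = 1000 pbw (the targets, summed, come to 1000 pbw; the stated basis being 1000 pbw — a pure rounding effect).
Adding the batch up: Σ batch = 1097 pbw; the LOI term Σ batch·LOI equals 96.84 pbw; yield, glass over the total, = 91.17%.

Batch per 1000 pbw vitreous product:
  H3BO3: 210.4 pbw
  Sand: 371.8 pbw
  Calcined alumina: 131.3 pbw
  Lithium feldspar: 383.4 pbw
Total batch = 1097 pbw; LOI loss = 96.84 pbw; yield = 91.17%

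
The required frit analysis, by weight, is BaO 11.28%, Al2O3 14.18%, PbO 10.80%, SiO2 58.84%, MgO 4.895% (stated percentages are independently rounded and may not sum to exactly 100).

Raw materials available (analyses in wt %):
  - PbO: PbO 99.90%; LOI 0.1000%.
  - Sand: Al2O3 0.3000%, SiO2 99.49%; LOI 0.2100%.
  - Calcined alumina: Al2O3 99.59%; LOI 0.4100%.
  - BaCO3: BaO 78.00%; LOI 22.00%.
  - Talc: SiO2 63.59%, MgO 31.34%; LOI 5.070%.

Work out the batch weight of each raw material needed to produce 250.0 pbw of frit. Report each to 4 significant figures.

Mid-chain values are displayed, rounded to four significant digits, between the steps. All internal work runs at exact precision in all steps; each reported number includes exactly one rounding — all derived quantities, which include the five compositions, totals, the yield, ignition loss, net glass mass, are carried in full float precision, precisely as stated by the problem or the answer, using the weight values at 250.0 pbw of glass.
Target oxide masses per 250.0 pbw frit:
  BaO: 11.28% × 250.0 = 28.20 pbw
  Al2O3: 14.18% × 250.0 = 35.45 pbw
  PbO: 10.80% × 250.0 = 27.00 pbw
  SiO2: 58.84% × 250.0 = 147.1 pbw
  MgO: 4.895% × 250.0 = 12.24 pbw
Sums-versus-targets review given the weights on record, relative to the basis at hand (every target is met by its sum exact up to rounding of places):
  BaO: 36.15·0.7800 = 28.20 pbw (target 28.20 pbw)
  Al2O3: 122.9·0.003000 + 35.23·0.9959 = 35.45 pbw (target 35.45 pbw)
  PbO: 27.03·0.9990 = 27.00 pbw (target 27.00 pbw)
  SiO2: 122.9·0.9949 + 39.05·0.6359 = 147.1 pbw (target 147.1 pbw)
  MgO: 39.05·0.3134 = 12.24 pbw (target 12.24 pbw)
Auditing the glass mass value: net batch after ignition = 250.0 pbw (targets for the oxides total 250.0 pbw; with the basis standing at 250.0 pbw — deltas are rounding alone).
Batch total: Σ batch = 260.4 pbw; LOI removed, Σ of batch·LOI: 10.36 pbw; glass ÷ batch gives a yield of 96.02%.

Batch per 250.0 pbw frit:
  PbO: 27.03 pbw
  Sand: 122.9 pbw
  Calcined alumina: 35.23 pbw
  BaCO3: 36.15 pbw
  Talc: 39.05 pbw
Total batch = 260.4 pbw; LOI loss = 10.36 pbw; yield = 96.02%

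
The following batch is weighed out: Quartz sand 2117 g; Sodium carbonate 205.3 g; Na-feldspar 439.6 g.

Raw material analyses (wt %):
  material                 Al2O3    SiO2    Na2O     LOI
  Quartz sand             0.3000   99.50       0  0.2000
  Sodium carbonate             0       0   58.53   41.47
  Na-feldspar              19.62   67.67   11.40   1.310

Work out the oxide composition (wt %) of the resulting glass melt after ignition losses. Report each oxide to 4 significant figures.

Glass mass = 2667 g (batch 2762 − LOI 95.13).
Composition: Al2O3 3.472%, SiO2 90.14%, Na2O 6.385%

In-progress results are printed, rounded to four significant figures, within the worked lines — each numeric step keeps full precision end to end. Each reported figure takes exactly one rounding; the derived quantities, which include ignition loss, the three compositions, the yield, glass mass, totals, are carried at full float precision, as given in the question or the answer, starting from the weights per 2667 g of glass.
Oxide masses out of the charge:
  Al2O3: 2117·0.003000 + 439.6·0.1962 = 92.60 g
  SiO2: 2117·0.9950 + 439.6·0.6767 = 2404 g
  Na2O: 205.3·0.5853 + 439.6·0.1140 = 170.3 g
LOI: 2117·0.002000 + 205.3·0.4147 + 439.6·0.01310 = 95.13 g
Resulting glass, batch − LOI: 2762 − 95.13 = 2667 g (= Σ oxide masses)
each wt % is 100 × oxide ÷ glass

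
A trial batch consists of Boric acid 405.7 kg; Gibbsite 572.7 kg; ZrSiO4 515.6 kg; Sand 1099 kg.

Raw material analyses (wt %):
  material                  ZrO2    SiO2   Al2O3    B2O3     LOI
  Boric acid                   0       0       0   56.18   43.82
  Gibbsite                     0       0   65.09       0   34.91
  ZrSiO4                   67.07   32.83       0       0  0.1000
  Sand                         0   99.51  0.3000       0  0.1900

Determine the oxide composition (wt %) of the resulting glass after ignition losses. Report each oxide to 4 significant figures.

Glass mass = 2213 kg (batch 2593 − LOI 380.3).
Composition: ZrO2 15.63%, SiO2 57.07%, Al2O3 17.00%, B2O3 10.30%

In-progress results appear rounded to four significant digits on the page; all internal work carries exact precision in all steps; a single rounding produces each reported result. Derived quantities are computed at exact precision (glass mass, totals, the four compositions, yield, LOI) starting from the weights at 2213 kg of glass as set out in question or answer.
Per-oxide mass from batch:
  ZrO2: 515.6·0.6707 = 345.8 kg
  SiO2: 515.6·0.3283 + 1099·0.9951 = 1263 kg
  Al2O3: 572.7·0.6509 + 1099·0.003000 = 376.1 kg
  B2O3: 405.7·0.5618 = 227.9 kg
LOI: 405.7·0.4382 + 572.7·0.3491 + 515.6·0.001000 + 1099·0.001900 = 380.3 kg
Resulting glass, batch − LOI: 2593 − 380.3 = 2213 kg (= Σ oxide masses)
wt % = 100 × oxide mass / glass mass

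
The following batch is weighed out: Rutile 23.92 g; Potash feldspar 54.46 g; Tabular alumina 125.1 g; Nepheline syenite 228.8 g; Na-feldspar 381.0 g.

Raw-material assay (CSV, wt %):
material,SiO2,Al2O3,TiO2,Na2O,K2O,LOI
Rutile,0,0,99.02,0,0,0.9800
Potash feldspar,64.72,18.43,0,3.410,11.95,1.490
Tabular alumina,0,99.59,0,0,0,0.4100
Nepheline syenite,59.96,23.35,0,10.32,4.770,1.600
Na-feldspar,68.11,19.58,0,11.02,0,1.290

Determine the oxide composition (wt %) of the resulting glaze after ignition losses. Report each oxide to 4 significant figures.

Glass mass = 803.1 g (batch 813.3 − LOI 10.13).
Composition: SiO2 53.78%, Al2O3 32.70%, TiO2 2.949%, Na2O 8.399%, K2O 2.169%

Working values are displayed (rounded to 4 significant digits) in the working. Exact precision is carried in every operation — a single rounding completes each reported figure — the derived quantities, which include net glass mass, the yield, ignition loss, five oxide percentages, the totals, are rebuilt in full precision, as quoted within problem or answer, using the weight values per 803.1 g of glass.
Mass of each oxide from the mix:
  SiO2: 54.46·0.6472 + 228.8·0.5996 + 381.0·0.6811 = 431.9 g
  Al2O3: 54.46·0.1843 + 125.1·0.9959 + 228.8·0.2335 + 381.0·0.1958 = 262.6 g
  TiO2: 23.92·0.9902 = 23.69 g
  Na2O: 54.46·0.03410 + 228.8·0.1032 + 381.0·0.1102 = 67.46 g
  K2O: 54.46·0.1195 + 228.8·0.04770 = 17.42 g
LOI: 23.92·0.009800 + 54.46·0.01490 + 125.1·0.004100 + 228.8·0.01600 + 381.0·0.01290 = 10.13 g
Net of LOI, the glass mass = 813.3 − 10.13 = 803.1 g (= the summed oxide contributions)
each oxide over glass, ×100, is wt %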